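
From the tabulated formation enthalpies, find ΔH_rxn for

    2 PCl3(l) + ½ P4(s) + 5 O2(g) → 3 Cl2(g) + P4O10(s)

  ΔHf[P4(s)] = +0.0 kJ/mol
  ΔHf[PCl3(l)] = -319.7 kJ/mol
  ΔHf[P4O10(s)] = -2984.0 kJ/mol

ΔH_rxn = -2344.6 kJ/mol

ΔH°rxn = Σ nΔHf°(products) − Σ nΔHf°(reactants).
Products: 3·(+0.0) + 1·(-2984.0) = -2984.0
Reactants: 2·(-319.7) + 1/2·(+0.0) + 5·(+0.0) = -639.4
ΔH_rxn = (-2984.0) − (-639.4) = -2344.6 kJ/mol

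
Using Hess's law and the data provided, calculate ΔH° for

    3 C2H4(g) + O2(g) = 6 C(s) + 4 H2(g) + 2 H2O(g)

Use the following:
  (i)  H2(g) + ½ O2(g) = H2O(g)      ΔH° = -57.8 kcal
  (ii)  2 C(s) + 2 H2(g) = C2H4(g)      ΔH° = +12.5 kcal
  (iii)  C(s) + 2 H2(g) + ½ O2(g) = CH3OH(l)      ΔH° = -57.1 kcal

(i) × 2: (2)·(-57.8) = -115.6 kcal
(ii) reversed and × 3: (-3)·(+12.5) = -37.5 kcal
(iii): not needed.
ΔH° = (2)·(-57.8) + (-3)·(+12.5) = -153.1 kcal

ΔH° = -153.1 kcal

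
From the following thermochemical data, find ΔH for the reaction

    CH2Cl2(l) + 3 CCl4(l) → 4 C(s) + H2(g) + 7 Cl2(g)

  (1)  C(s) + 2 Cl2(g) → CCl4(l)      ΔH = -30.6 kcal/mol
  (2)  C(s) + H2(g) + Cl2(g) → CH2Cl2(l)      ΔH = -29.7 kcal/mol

ΔH = 121.5 kcal/mol

(1) reversed and × 3: (-3)·(-30.6) = +91.8 kcal/mol
(2) reversed: +29.7 kcal/mol
Since enthalpy is a state function, ΔH = (+91.8) + (+29.7) = 121.5 kcal/mol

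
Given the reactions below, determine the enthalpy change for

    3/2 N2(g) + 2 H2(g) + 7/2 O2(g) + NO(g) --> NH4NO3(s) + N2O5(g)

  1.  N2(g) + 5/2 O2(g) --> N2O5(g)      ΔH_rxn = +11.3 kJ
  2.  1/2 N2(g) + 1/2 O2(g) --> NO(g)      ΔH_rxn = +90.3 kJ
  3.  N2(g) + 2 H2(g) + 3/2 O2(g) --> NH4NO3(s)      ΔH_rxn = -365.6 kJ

ΔH_rxn = -444.6 kJ

eq. 1 as written (N2O5(g) already on the product side): +11.3 kJ
eq. 2 reversed (reverse to put NO(g) on the reactant side): -90.3 kJ
eq. 3 as written (NH4NO3(s) already on the product side): -365.6 kJ
ΔH_rxn = (1)·(+11.3) + (-1)·(+90.3) + (1)·(-365.6) = -444.6 kJ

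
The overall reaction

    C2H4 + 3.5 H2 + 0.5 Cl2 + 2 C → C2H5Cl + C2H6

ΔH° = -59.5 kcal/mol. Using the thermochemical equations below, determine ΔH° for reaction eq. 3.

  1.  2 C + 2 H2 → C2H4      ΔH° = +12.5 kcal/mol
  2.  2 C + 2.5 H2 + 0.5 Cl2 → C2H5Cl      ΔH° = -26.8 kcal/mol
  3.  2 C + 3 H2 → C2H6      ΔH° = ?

eq. 1 reversed (C2H4 must end up as a reactant): -12.5 kcal/mol
eq. 2 as written (C2H5Cl already on the product side): -26.8 kcal/mol
eq. 3 as written (C2H6 already on the product side): contributes x
-59.5 = (-12.5) + (-26.8) + x
x = (-59.5 − (-39.3)) / (1) = -20.2 kcal/mol

ΔH° = -20.2 kcal/mol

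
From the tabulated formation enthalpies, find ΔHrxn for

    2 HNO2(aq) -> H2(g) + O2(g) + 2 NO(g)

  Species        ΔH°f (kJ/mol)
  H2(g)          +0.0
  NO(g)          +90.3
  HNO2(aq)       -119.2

Products: 1·(+0.0) + 1·(+0.0) + 2·(+90.3) = +180.6
Reactants: 2·(-119.2) = -238.4
ΔHrxn = (+180.6) − (-238.4) = 419.0 kJ/mol

ΔHrxn = 419.0 kJ/mol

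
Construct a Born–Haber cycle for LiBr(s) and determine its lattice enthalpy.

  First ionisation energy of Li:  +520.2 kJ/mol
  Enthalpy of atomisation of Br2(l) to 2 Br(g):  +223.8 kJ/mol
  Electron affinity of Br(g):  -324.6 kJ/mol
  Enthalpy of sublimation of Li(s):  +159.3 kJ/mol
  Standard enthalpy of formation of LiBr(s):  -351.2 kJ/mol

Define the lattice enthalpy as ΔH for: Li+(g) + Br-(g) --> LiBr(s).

U = -818.0 kJ/mol

ΔHf° = 1·ΔHsub + 1·(ΣIE) + 1/2·D(Br2) + 1·EA + U
-351.2 = 1·(+159.3) + 1·(+520.2) + 1/2·(+223.8) + 1·(-324.6) + U
U = -351.2 − (+466.8) = -818.0 kJ/mol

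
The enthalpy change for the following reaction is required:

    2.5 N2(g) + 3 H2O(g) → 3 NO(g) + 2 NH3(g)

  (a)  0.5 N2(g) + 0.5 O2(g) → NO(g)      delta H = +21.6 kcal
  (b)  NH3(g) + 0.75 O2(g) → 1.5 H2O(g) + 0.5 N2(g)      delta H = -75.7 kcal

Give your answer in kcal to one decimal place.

delta H = 216.2 kcal

(a) × 3: (3)·(+21.6) = +64.8 kcal
(b) reversed and × 2: (-2)·(-75.7) = +151.4 kcal
Combining the equations, delta H = (3)·(+21.6) + (-2)·(-75.7) = 216.2 kcal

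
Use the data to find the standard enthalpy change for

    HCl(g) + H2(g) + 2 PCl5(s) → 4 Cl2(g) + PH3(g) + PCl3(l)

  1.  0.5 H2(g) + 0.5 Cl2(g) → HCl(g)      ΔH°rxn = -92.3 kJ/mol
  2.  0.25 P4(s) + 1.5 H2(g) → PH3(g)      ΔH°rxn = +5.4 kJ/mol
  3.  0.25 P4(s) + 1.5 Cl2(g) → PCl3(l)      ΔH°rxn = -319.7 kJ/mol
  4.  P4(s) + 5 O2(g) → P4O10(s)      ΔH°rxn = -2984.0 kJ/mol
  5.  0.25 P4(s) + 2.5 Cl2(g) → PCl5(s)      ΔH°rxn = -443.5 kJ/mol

eq. 1 reversed (HCl(g) must end up as a reactant): +92.3 kJ/mol
eq. 2 as written (PH3(g) already on the product side): +5.4 kJ/mol
eq. 3 as written (PCl3(l) already on the product side): -319.7 kJ/mol
eq. 4: not needed (O2(g) appears nowhere else).
eq. 5 reversed and × 2 (reverse to put PCl5(s) on the reactant side; scale by 2 for the 2 PCl5(s)): (-2)·(-443.5) = +887.0 kJ/mol
Since enthalpy is a state function, ΔH°rxn = (+92.3) + (+5.4) + (-319.7) + (+887.0) = 665.0 kJ/mol

ΔH°rxn = 665.0 kJ/mol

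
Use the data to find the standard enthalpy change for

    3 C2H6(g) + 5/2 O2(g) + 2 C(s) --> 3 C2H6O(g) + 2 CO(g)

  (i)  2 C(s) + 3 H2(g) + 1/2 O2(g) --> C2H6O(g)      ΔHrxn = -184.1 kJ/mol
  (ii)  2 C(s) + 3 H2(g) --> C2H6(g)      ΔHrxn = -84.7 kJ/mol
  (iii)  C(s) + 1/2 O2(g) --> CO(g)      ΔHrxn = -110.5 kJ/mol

(i) × 3: (3)·(-184.1) = -552.3 kJ/mol
(ii) reversed and × 3: (-3)·(-84.7) = +254.1 kJ/mol
(iii) × 2: (2)·(-110.5) = -221.0 kJ/mol
By Hess's law, ΔHrxn = (-552.3) + (+254.1) + (-221.0) = -519.2 kJ/mol

ΔHrxn = -519.2 kJ/mol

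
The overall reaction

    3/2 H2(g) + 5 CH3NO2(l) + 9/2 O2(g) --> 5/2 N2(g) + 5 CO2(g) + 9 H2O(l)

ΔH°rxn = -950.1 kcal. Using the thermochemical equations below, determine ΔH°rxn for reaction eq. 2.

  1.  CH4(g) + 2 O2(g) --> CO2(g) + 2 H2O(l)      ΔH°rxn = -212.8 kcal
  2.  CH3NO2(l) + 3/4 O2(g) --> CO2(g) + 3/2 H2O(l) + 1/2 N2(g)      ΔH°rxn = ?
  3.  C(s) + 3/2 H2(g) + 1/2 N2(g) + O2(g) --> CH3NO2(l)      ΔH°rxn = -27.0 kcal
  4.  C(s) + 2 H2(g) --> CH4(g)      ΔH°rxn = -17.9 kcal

ΔH°rxn = -169.5 kcal

eq. 1 × 3: (3)·(-212.8) = -638.4 kcal
eq. 2 × 2: contributes 2·x
eq. 3 reversed and × 3: (-3)·(-27.0) = +81.0 kcal
eq. 4 × 3: (3)·(-17.9) = -53.7 kcal
-950.1 = (-638.4) + (+81.0) + (-53.7) + 2·x
x = (-950.1 − (-611.1)) / (2) = -169.5 kcal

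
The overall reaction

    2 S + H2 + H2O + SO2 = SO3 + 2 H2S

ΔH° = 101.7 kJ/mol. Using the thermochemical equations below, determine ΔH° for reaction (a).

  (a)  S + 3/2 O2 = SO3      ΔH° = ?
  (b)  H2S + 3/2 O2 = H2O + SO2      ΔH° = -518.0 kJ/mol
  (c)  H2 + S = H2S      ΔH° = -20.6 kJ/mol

ΔH° = -395.7 kJ/mol

(a) as written (SO3 already on the product side): contributes x
(b) reversed (reverse to put H2O on the reactant side): +518.0 kJ/mol
(c) as written (H2 already on the reactant side): -20.6 kJ/mol
+101.7 = (+518.0) + (-20.6) + x
x = (+101.7 − (+497.4)) / (1) = -395.7 kJ/mol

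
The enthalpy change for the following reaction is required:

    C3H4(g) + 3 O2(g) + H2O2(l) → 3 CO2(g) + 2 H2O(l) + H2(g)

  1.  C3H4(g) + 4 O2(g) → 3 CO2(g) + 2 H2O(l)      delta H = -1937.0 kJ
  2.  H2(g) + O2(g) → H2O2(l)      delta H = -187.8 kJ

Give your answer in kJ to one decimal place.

eq. 1 as written (C3H4(g) already on the reactant side): -1937.0 kJ
eq. 2 reversed (reverse to put H2O2(l) on the reactant side): +187.8 kJ
delta H = (1)·(-1937.0) + (-1)·(-187.8) = -1749.2 kJ

delta H = -1749.2 kJ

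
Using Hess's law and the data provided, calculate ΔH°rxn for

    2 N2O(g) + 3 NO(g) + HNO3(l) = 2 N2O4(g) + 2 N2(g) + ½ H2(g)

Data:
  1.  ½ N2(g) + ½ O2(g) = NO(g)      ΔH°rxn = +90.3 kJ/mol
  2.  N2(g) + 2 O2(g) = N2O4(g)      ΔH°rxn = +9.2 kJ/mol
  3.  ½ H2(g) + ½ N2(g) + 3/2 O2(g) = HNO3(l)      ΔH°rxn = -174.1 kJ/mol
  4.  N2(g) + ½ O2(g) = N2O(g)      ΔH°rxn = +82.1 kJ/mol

ΔH°rxn = -242.6 kJ/mol

eq. 1 reversed and × 3 (reverse to put NO(g) on the reactant side; scale by 3 for the 3 NO(g)): (-3)·(+90.3) = -270.9 kJ/mol
eq. 2 × 2 (×2 to match 2 N2O4(g) in the target): (2)·(+9.2) = +18.4 kJ/mol
eq. 3 reversed (reverse to put HNO3(l) on the reactant side): +174.1 kJ/mol
eq. 4 reversed and × 2 (N2O(g) must end up as a reactant; ×2 to match 2 N2O(g) in the target): (-2)·(+82.1) = -164.2 kJ/mol
Combining the equations, ΔH°rxn = (-270.9) + (+18.4) + (+174.1) + (-164.2) = -242.6 kJ/mol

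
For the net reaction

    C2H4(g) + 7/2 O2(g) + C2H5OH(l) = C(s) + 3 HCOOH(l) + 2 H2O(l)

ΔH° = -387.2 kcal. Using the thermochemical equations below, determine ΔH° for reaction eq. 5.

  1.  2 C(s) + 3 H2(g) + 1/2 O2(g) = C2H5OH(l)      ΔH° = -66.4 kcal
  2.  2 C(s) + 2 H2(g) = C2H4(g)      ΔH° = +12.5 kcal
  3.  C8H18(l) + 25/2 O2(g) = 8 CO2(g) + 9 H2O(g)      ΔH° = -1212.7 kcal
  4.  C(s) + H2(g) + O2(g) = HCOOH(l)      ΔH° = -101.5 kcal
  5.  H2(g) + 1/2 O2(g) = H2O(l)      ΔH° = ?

eq. 1 reversed: +66.4 kcal
eq. 2 reversed: -12.5 kcal
eq. 3: not needed.
eq. 4 × 3: (3)·(-101.5) = -304.5 kcal
eq. 5 × 2: contributes 2·x
-387.2 = (+66.4) + (-12.5) + (-304.5) + 2·x
x = (-387.2 − (-250.6)) / (2) = -68.3 kcal

ΔH° = -68.3 kcal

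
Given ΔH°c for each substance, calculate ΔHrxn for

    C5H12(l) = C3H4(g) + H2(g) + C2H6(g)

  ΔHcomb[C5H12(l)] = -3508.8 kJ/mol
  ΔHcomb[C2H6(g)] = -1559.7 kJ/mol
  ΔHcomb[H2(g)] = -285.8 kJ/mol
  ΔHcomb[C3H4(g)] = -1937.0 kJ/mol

With combustion enthalpies, reactants minus products:
= [1·(-3508.8)] − [1·(-1937.0) + 1·(-285.8) + 1·(-1559.7)]
= 273.7 kJ/mol

ΔHrxn = 273.7 kJ/mol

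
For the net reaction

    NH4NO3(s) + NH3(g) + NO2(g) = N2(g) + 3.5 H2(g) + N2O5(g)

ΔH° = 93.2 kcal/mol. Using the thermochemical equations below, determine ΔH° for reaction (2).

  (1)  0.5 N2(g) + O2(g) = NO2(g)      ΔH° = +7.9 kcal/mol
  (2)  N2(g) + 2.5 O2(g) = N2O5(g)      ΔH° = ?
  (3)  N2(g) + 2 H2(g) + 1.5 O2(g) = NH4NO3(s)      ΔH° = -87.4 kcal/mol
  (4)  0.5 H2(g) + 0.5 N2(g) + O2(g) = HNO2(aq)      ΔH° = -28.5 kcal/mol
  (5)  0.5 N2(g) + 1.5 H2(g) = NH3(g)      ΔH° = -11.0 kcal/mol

ΔH° = 2.7 kcal/mol

(1) reversed (reverse to put NO2(g) on the reactant side): -7.9 kcal/mol
(2) as written (N2O5(g) already on the product side): contributes x
(3) reversed (reverse to put NH4NO3(s) on the reactant side): +87.4 kcal/mol
(4): not needed (HNO2(aq) appears nowhere else).
(5) reversed (NH3(g) must end up as a reactant): +11.0 kcal/mol
+93.2 = (-7.9) + (+87.4) + (+11.0) + x
x = (+93.2 − (+90.5)) / (1) = 2.7 kcal/mol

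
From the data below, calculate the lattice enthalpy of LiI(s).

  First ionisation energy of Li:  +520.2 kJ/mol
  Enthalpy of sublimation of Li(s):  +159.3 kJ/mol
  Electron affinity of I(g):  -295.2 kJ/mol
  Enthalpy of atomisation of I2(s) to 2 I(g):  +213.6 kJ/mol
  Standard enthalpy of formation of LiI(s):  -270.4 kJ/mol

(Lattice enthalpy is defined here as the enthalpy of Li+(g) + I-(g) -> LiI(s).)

ΔHf° = 1·ΔHsub + 1·(ΣIE) + 1/2·D(I2) + 1·EA + U
-270.4 = 1·(+159.3) + 1·(+520.2) + 1/2·(+213.6) + 1·(-295.2) + U
U = -270.4 − (+491.1) = -761.5 kJ/mol

U = -761.5 kJ/mol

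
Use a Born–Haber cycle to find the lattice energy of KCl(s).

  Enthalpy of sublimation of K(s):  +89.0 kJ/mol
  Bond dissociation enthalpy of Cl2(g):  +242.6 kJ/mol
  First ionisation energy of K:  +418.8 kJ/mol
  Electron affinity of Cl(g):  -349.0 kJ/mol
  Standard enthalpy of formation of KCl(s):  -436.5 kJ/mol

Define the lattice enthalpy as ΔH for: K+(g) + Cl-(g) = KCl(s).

ΔHf° = 1·ΔHsub + 1·(ΣIE) + 1/2·D(Cl2) + 1·EA + U
-436.5 = 1·(+89.0) + 1·(+418.8) + 1/2·(+242.6) + 1·(-349.0) + U
U = -436.5 − (+280.1) = -716.6 kJ/mol

U = -716.6 kJ/mol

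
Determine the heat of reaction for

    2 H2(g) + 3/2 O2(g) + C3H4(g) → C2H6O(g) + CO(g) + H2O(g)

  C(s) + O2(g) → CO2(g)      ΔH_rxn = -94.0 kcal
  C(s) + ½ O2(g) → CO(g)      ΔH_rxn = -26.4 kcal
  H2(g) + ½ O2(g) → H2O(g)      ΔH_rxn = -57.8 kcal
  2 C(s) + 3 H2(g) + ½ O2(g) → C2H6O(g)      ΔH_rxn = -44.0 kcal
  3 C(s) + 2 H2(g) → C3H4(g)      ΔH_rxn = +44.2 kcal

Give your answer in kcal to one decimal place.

equation 1: not needed.
equation 2 as written: -26.4 kcal
equation 3 as written: -57.8 kcal
equation 4 as written: -44.0 kcal
equation 5 reversed: -44.2 kcal
ΔH_rxn = (1)·(-26.4) + (1)·(-57.8) + (1)·(-44.0) + (-1)·(+44.2) = -172.4 kcal

ΔH_rxn = -172.4 kcal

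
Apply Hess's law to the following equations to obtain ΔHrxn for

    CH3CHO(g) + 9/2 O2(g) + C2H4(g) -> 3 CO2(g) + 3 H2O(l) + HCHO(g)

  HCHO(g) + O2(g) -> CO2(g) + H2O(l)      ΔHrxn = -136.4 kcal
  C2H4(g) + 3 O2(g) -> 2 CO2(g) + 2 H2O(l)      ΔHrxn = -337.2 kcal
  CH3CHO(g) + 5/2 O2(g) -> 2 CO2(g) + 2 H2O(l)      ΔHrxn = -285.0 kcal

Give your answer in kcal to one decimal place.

equation 1 reversed (HCHO(g) must end up as a product): +136.4 kcal
equation 2 as written (C2H4(g) already on the reactant side): -337.2 kcal
equation 3 as written (CH3CHO(g) already on the reactant side): -285.0 kcal
By Hess's law, ΔHrxn = (-1)·(-136.4) + (1)·(-337.2) + (1)·(-285.0) = -485.8 kcal

ΔHrxn = -485.8 kcal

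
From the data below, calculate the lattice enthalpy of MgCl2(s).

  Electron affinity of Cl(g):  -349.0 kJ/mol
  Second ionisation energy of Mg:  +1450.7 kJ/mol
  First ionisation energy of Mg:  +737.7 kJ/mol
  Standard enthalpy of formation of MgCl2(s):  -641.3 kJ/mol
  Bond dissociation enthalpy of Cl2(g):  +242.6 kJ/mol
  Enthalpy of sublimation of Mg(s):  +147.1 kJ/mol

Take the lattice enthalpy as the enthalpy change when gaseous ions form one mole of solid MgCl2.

U = -2521.4 kJ/mol

ΔHf° = 1·ΔHsub + 1·(ΣIE) + 1·D(Cl2) + 2·EA + U
-641.3 = 1·(+147.1) + 1·(+2188.4) + 1·(+242.6) + 2·(-349.0) + U
U = -641.3 − (+1880.1) = -2521.4 kJ/mol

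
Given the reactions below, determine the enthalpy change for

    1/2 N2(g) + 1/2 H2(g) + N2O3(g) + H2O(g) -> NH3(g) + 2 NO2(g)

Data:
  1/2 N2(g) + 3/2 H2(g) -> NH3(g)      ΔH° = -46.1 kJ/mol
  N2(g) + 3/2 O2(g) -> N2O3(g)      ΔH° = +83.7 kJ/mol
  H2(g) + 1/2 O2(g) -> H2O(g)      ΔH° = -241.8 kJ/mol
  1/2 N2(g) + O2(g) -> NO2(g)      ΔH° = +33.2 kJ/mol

equation 1 as written (NH3(g) already on the product side): -46.1 kJ/mol
equation 2 reversed (reverse to put N2O3(g) on the reactant side): -83.7 kJ/mol
equation 3 reversed (reverse to put H2O(g) on the reactant side): +241.8 kJ/mol
equation 4 × 2 (scale by 2 for the 2 NO2(g)): (2)·(+33.2) = +66.4 kJ/mol
Combining the equations, ΔH° = (-46.1) + (-83.7) + (+241.8) + (+66.4) = 178.4 kJ/mol

ΔH° = 178.4 kJ/mol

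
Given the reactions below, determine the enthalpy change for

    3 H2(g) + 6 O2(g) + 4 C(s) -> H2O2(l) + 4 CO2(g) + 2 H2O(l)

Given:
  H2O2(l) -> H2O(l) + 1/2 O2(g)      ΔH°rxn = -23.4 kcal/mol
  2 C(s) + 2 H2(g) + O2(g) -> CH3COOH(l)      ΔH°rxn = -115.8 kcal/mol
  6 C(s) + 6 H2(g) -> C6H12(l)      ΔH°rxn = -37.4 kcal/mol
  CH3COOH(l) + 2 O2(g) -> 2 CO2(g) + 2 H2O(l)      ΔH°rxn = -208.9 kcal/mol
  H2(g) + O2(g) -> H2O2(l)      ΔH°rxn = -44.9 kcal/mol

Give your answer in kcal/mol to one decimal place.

ΔH°rxn = -557.7 kcal/mol

equation 1 reversed and × 2: (-2)·(-23.4) = +46.8 kcal/mol
equation 2 × 2: (2)·(-115.8) = -231.6 kcal/mol
equation 3: not needed (C6H12(l) appears nowhere else).
equation 4 × 2 (×2 to match 4 CO2(g) in the target): (2)·(-208.9) = -417.8 kcal/mol
equation 5 reversed: +44.9 kcal/mol
Combining the equations, ΔH°rxn = (-2)·(-23.4) + (2)·(-115.8) + (2)·(-208.9) + (-1)·(-44.9) = -557.7 kcal/mol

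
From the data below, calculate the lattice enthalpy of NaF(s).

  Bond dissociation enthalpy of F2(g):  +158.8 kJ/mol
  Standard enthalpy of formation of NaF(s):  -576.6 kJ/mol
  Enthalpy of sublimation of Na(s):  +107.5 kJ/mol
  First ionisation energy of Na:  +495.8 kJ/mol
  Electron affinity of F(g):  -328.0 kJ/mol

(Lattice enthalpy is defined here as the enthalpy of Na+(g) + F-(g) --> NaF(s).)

U = -931.3 kJ/mol

ΔHf° = 1·ΔHsub + 1·(ΣIE) + 1/2·D(F2) + 1·EA + U
-576.6 = 1·(+107.5) + 1·(+495.8) + 1/2·(+158.8) + 1·(-328.0) + U
U = -576.6 − (+354.7) = -931.3 kJ/mol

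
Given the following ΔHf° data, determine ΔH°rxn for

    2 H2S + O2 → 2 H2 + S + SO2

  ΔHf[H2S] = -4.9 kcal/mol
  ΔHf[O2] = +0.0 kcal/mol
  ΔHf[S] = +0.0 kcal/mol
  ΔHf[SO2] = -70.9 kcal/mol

ΔH°rxn = -61.1 kcal/mol

Products: 2·(+0.0) + 1·(+0.0) + 1·(-70.9) = -70.9
Reactants: 2·(-4.9) + 1·(+0.0) = -9.8
ΔH°rxn = (-70.9) − (-9.8) = -61.1 kcal/mol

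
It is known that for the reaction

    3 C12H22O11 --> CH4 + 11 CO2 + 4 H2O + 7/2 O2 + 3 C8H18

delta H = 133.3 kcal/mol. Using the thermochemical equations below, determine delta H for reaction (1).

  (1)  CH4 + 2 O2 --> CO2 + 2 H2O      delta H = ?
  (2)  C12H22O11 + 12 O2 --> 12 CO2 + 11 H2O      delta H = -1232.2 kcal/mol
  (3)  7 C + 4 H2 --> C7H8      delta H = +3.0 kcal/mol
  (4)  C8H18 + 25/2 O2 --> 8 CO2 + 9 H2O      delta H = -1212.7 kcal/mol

delta H = -191.8 kcal/mol

(1) reversed: contributes −x
(2) × 3: (3)·(-1232.2) = -3696.6 kcal/mol
(3): not needed.
(4) reversed and × 3: (-3)·(-1212.7) = +3638.1 kcal/mol
+133.3 = (-3696.6) + (+3638.1) − x
x = (+133.3 − (-58.5)) / (-1) = -191.8 kcal/mol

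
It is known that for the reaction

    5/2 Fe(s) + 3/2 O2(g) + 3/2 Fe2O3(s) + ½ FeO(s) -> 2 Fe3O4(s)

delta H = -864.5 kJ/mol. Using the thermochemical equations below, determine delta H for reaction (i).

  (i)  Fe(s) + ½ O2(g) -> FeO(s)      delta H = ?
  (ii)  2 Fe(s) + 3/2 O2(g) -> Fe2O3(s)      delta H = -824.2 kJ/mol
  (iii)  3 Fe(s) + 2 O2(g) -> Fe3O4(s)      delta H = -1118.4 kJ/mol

delta H = -272.0 kJ/mol

(i) reversed and × 1/2 (FeO(s) must end up as a reactant; scale by 1/2 for the 1/2 FeO(s)): contributes −1/2·x
(ii) reversed and × 3/2 (reverse to put Fe2O3(s) on the reactant side; scale by 3/2 for the 3/2 Fe2O3(s)): (-3/2)·(-824.2) = +1236.3 kJ/mol
(iii) × 2 (×2 to match 2 Fe3O4(s) in the target): (2)·(-1118.4) = -2236.8 kJ/mol
-864.5 = (+1236.3) + (-2236.8) − 1/2·x
x = (-864.5 − (-1000.5)) / (-1/2) = -272.0 kJ/mol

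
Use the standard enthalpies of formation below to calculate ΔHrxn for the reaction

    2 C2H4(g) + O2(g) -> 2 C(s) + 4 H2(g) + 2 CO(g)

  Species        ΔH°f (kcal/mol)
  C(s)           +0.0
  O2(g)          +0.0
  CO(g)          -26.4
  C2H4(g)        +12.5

ΔHrxn = -77.8 kcal/mol

Products: 2·(+0.0) + 4·(+0.0) + 2·(-26.4) = -52.8
Reactants: 2·(+12.5) + 1·(+0.0) = +25.0
ΔHrxn = (-52.8) − (+25.0) = -77.8 kcal/mol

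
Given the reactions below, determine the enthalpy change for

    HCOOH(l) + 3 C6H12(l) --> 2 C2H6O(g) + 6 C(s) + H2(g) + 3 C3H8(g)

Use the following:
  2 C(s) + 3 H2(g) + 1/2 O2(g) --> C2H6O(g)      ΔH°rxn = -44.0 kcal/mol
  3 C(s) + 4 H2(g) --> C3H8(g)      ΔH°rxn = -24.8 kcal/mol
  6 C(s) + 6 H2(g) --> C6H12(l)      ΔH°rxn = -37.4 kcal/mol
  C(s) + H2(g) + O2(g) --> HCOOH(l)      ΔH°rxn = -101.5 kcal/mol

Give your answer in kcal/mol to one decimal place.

ΔH°rxn = 51.3 kcal/mol

equation 1 × 2 (scale by 2 for the 2 C2H6O(g)): (2)·(-44.0) = -88.0 kcal/mol
equation 2 × 3 (×3 to match 3 C3H8(g) in the target): (3)·(-24.8) = -74.4 kcal/mol
equation 3 reversed and × 3 (reverse to put C6H12(l) on the reactant side; scale by 3 for the 3 C6H12(l)): (-3)·(-37.4) = +112.2 kcal/mol
equation 4 reversed (reverse to put HCOOH(l) on the reactant side): +101.5 kcal/mol
Since enthalpy is a state function, ΔH°rxn = (2)·(-44.0) + (3)·(-24.8) + (-3)·(-37.4) + (-1)·(-101.5) = 51.3 kcal/mol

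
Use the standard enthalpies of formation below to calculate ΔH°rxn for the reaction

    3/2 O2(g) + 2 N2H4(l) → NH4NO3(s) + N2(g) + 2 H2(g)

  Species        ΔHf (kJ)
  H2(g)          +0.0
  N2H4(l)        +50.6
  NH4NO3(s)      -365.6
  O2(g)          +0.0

ΔH°rxn = -466.8 kJ

Products: 1·(-365.6) + 1·(+0.0) + 2·(+0.0) = -365.6
Reactants: 3/2·(+0.0) + 2·(+50.6) = +101.2
ΔH°rxn = (-365.6) − (+101.2) = -466.8 kJ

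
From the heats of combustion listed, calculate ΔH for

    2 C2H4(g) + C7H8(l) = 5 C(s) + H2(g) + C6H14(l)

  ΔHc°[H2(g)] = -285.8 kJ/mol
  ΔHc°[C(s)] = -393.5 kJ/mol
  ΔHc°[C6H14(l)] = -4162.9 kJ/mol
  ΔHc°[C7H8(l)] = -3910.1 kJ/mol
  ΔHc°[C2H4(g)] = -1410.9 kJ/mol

Using ΔH = Σ nΔHc°(reactants) − Σ nΔHc°(products):
= [2·(-1410.9) + 1·(-3910.1)] − [5·(-393.5) + 1·(-285.8) + 1·(-4162.9)]
= -315.7 kJ/mol

ΔH = -315.7 kJ/mol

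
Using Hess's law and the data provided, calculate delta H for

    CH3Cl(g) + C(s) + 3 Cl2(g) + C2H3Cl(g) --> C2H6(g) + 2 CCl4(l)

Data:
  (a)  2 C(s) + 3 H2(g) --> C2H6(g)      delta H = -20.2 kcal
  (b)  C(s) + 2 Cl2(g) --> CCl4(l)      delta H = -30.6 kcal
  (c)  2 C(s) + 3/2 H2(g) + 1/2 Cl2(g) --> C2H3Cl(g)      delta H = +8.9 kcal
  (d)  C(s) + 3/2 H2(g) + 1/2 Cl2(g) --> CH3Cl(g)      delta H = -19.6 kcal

(a) as written (C2H6(g) already on the product side): -20.2 kcal
(b) × 2 (scale by 2 for the 2 CCl4(l)): (2)·(-30.6) = -61.2 kcal
(c) reversed (C2H3Cl(g) must end up as a reactant): -8.9 kcal
(d) reversed (CH3Cl(g) must end up as a reactant): +19.6 kcal
Summing the manipulated equations, delta H = (-20.2) + (-61.2) + (-8.9) + (+19.6) = -70.7 kcal

delta H = -70.7 kcal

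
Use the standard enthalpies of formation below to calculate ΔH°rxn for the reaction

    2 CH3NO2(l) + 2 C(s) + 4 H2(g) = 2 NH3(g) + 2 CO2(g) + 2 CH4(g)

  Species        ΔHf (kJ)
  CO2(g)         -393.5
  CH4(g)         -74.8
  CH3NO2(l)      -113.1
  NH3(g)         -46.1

ΔH°rxn = -802.6 kJ

Products: 2·(-46.1) + 2·(-393.5) + 2·(-74.8) = -1028.8
Reactants: 2·(-113.1) + 2·(+0.0) + 4·(+0.0) = -226.2
ΔH°rxn = (-1028.8) − (-226.2) = -802.6 kJ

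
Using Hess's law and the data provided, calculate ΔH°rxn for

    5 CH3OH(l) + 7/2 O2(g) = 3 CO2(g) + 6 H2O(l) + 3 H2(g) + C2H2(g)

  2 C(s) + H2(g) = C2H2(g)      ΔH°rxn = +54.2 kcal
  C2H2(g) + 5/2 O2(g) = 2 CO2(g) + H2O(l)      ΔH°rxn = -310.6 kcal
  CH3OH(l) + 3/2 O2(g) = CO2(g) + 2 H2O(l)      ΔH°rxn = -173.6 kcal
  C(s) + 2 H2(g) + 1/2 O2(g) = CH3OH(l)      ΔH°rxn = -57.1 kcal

ΔH°rxn = -352.4 kcal

equation 1 as written: +54.2 kcal
equation 2: not needed.
equation 3 × 3: (3)·(-173.6) = -520.8 kcal
equation 4 reversed and × 2: (-2)·(-57.1) = +114.2 kcal
Since enthalpy is a state function, ΔH°rxn = (1)·(+54.2) + (3)·(-173.6) + (-2)·(-57.1) = -352.4 kcal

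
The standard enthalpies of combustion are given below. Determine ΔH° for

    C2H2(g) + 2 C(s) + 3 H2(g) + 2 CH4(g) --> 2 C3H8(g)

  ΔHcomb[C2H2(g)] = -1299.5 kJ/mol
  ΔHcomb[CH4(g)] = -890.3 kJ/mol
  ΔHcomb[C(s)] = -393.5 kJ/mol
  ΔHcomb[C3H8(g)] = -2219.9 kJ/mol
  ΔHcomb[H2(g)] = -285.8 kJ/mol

ΔH° = -284.7 kJ/mol

Using ΔH = Σ nΔHc°(reactants) − Σ nΔHc°(products):
= [1·(-1299.5) + 2·(-393.5) + 3·(-285.8) + 2·(-890.3)] − [2·(-2219.9)]
= -284.7 kJ/mol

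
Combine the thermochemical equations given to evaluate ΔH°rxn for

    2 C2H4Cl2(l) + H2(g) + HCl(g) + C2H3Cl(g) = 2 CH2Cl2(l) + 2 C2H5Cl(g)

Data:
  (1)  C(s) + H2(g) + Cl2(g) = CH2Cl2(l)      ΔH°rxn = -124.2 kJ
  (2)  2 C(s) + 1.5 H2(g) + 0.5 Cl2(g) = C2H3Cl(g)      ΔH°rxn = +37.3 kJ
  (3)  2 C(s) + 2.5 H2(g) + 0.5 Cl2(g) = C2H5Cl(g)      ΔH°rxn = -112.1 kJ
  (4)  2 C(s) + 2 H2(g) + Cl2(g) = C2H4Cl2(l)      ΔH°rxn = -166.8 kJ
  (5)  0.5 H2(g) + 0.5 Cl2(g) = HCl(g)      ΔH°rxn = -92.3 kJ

(1) × 2: (2)·(-124.2) = -248.4 kJ
(2) reversed: -37.3 kJ
(3) × 2: (2)·(-112.1) = -224.2 kJ
(4) reversed and × 2: (-2)·(-166.8) = +333.6 kJ
(5) reversed: +92.3 kJ
Since enthalpy is a state function, ΔH°rxn = (-248.4) + (-37.3) + (-224.2) + (+333.6) + (+92.3) = -84.0 kJ

ΔH°rxn = -84.0 kJ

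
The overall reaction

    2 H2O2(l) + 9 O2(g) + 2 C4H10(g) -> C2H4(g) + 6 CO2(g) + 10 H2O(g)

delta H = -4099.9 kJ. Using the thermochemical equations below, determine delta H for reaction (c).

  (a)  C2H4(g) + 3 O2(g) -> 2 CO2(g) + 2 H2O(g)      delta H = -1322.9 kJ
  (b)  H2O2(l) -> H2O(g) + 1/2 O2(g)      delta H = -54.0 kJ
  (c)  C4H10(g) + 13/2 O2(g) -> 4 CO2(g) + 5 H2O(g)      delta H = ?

(a) reversed (C2H4(g) must end up as a product): +1322.9 kJ
(b) × 2 (×2 to match 2 H2O2(l) in the target): (2)·(-54.0) = -108.0 kJ
(c) × 2 (×2 to match 2 C4H10(g) in the target): contributes 2·x
-4099.9 = (+1322.9) + (-108.0) + 2·x
x = (-4099.9 − (+1214.9)) / (2) = -2657.4 kJ

delta H = -2657.4 kJ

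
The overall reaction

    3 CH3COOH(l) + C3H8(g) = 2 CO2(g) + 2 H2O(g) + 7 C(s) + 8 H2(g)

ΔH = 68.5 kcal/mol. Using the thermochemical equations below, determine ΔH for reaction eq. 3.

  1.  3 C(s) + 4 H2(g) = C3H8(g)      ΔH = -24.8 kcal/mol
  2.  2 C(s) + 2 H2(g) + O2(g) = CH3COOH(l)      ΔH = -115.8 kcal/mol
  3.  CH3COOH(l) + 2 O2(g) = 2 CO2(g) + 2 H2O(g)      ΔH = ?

ΔH = -187.9 kcal/mol

eq. 1 reversed: +24.8 kcal/mol
eq. 2 reversed and × 2: (-2)·(-115.8) = +231.6 kcal/mol
eq. 3 as written: contributes x
+68.5 = (+24.8) + (+231.6) + x
x = (+68.5 − (+256.4)) / (1) = -187.9 kcal/mol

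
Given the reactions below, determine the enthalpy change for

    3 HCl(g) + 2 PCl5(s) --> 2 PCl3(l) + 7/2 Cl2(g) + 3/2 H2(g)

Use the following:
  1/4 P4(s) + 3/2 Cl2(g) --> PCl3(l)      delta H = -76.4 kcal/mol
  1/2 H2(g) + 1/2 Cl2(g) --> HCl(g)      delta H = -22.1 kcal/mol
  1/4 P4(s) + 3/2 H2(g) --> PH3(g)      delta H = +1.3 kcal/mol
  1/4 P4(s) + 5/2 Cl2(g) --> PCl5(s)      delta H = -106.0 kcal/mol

equation 1 × 2: (2)·(-76.4) = -152.8 kcal/mol
equation 2 reversed and × 3: (-3)·(-22.1) = +66.3 kcal/mol
equation 3: not needed.
equation 4 reversed and × 2: (-2)·(-106.0) = +212.0 kcal/mol
By Hess's law, delta H = (2)·(-76.4) + (-3)·(-22.1) + (-2)·(-106.0) = 125.5 kcal/mol

delta H = 125.5 kcal/mol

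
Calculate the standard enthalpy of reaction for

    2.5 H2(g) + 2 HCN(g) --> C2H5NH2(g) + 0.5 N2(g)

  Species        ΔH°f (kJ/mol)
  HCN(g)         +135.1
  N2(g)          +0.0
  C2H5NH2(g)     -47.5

ΔH° = -317.7 kJ/mol

Products: 1·(-47.5) + 1/2·(+0.0) = -47.5
Reactants: 5/2·(+0.0) + 2·(+135.1) = +270.2
ΔH° = (-47.5) − (+270.2) = -317.7 kJ/mol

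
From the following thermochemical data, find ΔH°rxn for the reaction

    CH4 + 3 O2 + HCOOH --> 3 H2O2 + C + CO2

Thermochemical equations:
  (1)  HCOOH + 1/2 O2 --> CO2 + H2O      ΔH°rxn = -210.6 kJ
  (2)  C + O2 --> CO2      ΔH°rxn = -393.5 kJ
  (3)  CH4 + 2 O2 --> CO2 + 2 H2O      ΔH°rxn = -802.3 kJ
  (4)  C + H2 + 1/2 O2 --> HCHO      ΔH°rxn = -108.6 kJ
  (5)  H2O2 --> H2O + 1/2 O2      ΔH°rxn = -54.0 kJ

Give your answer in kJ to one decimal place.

ΔH°rxn = -457.4 kJ

(1) as written: -210.6 kJ
(2) reversed: +393.5 kJ
(3) as written: -802.3 kJ
(4): not needed.
(5) reversed and × 3: (-3)·(-54.0) = +162.0 kJ
Summing the manipulated equations, ΔH°rxn = (1)·(-210.6) + (-1)·(-393.5) + (1)·(-802.3) + (-3)·(-54.0) = -457.4 kJ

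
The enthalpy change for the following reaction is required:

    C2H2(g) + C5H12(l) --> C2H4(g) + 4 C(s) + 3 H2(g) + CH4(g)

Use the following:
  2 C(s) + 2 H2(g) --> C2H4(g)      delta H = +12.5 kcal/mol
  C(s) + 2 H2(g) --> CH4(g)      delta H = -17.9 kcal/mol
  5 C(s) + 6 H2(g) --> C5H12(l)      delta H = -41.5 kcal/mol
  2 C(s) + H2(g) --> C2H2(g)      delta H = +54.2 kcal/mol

equation 1 as written (C2H4(g) already on the product side): +12.5 kcal/mol
equation 2 as written (CH4(g) already on the product side): -17.9 kcal/mol
equation 3 reversed (C5H12(l) must end up as a reactant): +41.5 kcal/mol
equation 4 reversed (reverse to put C2H2(g) on the reactant side): -54.2 kcal/mol
Summing the manipulated equations, delta H = (+12.5) + (-17.9) + (+41.5) + (-54.2) = -18.1 kcal/mol

delta H = -18.1 kcal/mol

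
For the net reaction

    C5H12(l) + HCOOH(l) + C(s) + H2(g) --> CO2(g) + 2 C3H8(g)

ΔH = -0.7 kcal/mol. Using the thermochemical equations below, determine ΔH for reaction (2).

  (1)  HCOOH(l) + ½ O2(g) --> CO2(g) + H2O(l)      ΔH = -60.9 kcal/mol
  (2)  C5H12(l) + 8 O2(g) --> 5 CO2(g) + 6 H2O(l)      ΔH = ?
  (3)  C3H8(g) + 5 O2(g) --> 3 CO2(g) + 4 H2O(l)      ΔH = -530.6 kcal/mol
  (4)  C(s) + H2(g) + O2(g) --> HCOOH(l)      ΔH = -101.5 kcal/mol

(1) × 2: (2)·(-60.9) = -121.8 kcal/mol
(2) as written: contributes x
(3) reversed and × 2: (-2)·(-530.6) = +1061.2 kcal/mol
(4) as written: -101.5 kcal/mol
-0.7 = (-121.8) + (+1061.2) + (-101.5) + x
x = (-0.7 − (+837.9)) / (1) = -838.6 kcal/mol

ΔH = -838.6 kcal/mol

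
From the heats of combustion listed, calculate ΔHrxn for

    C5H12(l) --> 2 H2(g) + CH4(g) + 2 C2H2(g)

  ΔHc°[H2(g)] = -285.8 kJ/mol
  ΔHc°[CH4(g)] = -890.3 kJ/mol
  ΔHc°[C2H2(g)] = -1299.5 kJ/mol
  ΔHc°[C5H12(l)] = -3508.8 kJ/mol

ΔHrxn = 552.1 kJ/mol

With combustion enthalpies, reactants minus products:
= [1·(-3508.8)] − [2·(-285.8) + 1·(-890.3) + 2·(-1299.5)]
= 552.1 kJ/mol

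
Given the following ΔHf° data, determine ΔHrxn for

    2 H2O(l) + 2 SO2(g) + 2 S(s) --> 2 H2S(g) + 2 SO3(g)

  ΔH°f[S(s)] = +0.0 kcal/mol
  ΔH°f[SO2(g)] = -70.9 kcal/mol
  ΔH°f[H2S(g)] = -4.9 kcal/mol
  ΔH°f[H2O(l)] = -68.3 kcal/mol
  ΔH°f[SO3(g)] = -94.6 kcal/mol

ΔHrxn = 79.4 kcal/mol

Products: 2·(-4.9) + 2·(-94.6) = -199.0
Reactants: 2·(-68.3) + 2·(-70.9) + 2·(+0.0) = -278.4
ΔHrxn = (-199.0) − (-278.4) = 79.4 kcal/mol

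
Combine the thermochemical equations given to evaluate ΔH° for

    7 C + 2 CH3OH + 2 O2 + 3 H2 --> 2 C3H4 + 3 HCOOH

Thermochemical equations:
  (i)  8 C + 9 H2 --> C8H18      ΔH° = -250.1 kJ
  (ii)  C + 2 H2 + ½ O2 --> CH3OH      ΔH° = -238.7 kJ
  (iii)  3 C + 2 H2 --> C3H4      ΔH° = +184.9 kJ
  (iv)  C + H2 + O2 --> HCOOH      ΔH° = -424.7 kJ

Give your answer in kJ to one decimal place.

ΔH° = -426.9 kJ

(i): not needed.
(ii) reversed and × 2: (-2)·(-238.7) = +477.4 kJ
(iii) × 2: (2)·(+184.9) = +369.8 kJ
(iv) × 3: (3)·(-424.7) = -1274.1 kJ
Combining the equations, ΔH° = (+477.4) + (+369.8) + (-1274.1) = -426.9 kJ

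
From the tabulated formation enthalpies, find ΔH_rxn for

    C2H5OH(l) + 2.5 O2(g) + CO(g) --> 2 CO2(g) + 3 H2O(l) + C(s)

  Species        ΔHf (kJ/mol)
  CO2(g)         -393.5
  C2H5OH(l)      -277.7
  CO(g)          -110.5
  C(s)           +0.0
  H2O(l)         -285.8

Products: 2·(-393.5) + 3·(-285.8) + 1·(+0.0) = -1644.4
Reactants: 1·(-277.7) + 5/2·(+0.0) + 1·(-110.5) = -388.2
ΔH_rxn = (-1644.4) − (-388.2) = -1256.2 kJ/mol

ΔH_rxn = -1256.2 kJ/mol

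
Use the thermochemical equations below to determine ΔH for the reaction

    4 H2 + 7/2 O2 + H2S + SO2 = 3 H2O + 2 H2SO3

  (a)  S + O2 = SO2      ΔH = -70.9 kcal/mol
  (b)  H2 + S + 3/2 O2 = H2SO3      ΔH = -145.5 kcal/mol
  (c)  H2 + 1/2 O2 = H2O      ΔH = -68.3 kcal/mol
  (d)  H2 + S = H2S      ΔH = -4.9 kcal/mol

(a) reversed: +70.9 kcal/mol
(b) × 2: (2)·(-145.5) = -291.0 kcal/mol
(c) × 3: (3)·(-68.3) = -204.9 kcal/mol
(d) reversed: +4.9 kcal/mol
Summing the manipulated equations, ΔH = (-1)·(-70.9) + (2)·(-145.5) + (3)·(-68.3) + (-1)·(-4.9) = -420.1 kcal/mol

ΔH = -420.1 kcal/mol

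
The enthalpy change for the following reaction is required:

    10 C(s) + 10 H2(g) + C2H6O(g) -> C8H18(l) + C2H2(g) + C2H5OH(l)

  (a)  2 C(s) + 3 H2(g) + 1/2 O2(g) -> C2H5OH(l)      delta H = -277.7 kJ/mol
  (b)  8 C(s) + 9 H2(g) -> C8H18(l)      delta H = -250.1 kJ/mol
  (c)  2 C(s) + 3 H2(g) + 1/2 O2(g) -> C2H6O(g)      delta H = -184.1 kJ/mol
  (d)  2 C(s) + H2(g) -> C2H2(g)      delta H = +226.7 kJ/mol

delta H = -117.0 kJ/mol

(a) as written: -277.7 kJ/mol
(b) as written: -250.1 kJ/mol
(c) reversed: +184.1 kJ/mol
(d) as written: +226.7 kJ/mol
Summing the manipulated equations, delta H = (-277.7) + (-250.1) + (+184.1) + (+226.7) = -117.0 kJ/mol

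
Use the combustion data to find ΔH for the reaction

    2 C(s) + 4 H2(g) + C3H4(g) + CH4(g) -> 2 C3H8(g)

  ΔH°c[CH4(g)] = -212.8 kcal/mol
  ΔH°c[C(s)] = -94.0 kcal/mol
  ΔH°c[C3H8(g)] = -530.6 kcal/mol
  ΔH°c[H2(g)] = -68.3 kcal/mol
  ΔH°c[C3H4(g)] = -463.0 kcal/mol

With combustion enthalpies, reactants minus products:
= [2·(-94.0) + 4·(-68.3) + 1·(-463.0) + 1·(-212.8)] − [2·(-530.6)]
= -75.8 kcal/mol

ΔH = -75.8 kcal/mol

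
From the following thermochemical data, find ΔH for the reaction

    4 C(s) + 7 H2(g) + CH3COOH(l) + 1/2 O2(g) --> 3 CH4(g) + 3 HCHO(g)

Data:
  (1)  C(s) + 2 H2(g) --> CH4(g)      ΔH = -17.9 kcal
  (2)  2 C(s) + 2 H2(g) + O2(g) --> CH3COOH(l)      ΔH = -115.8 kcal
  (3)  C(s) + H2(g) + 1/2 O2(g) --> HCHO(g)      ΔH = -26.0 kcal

ΔH = -15.9 kcal

(1) × 3 (×3 to match 3 CH4(g) in the target): (3)·(-17.9) = -53.7 kcal
(2) reversed (reverse to put CH3COOH(l) on the reactant side): +115.8 kcal
(3) × 3 (scale by 3 for the 3 HCHO(g)): (3)·(-26.0) = -78.0 kcal
ΔH = (-53.7) + (+115.8) + (-78.0) = -15.9 kcal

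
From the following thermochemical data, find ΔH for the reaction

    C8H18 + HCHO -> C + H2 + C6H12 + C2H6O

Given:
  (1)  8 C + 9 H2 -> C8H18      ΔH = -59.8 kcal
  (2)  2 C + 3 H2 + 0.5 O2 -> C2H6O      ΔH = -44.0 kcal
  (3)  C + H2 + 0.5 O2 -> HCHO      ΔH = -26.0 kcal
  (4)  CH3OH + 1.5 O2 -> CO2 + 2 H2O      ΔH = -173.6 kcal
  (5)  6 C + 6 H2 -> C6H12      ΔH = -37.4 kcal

ΔH = 4.4 kcal

(1) reversed: +59.8 kcal
(2) as written: -44.0 kcal
(3) reversed: +26.0 kcal
(4): not needed.
(5) as written: -37.4 kcal
By Hess's law, ΔH = (+59.8) + (-44.0) + (+26.0) + (-37.4) = 4.4 kcal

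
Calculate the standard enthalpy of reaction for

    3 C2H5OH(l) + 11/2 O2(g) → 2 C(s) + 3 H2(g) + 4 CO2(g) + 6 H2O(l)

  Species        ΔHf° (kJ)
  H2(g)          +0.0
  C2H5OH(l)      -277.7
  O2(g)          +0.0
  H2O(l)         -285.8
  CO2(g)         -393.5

ΔH°rxn = Σ nΔHf°(products) − Σ nΔHf°(reactants).
Products: 2·(+0.0) + 3·(+0.0) + 4·(-393.5) + 6·(-285.8) = -3288.8
Reactants: 3·(-277.7) + 11/2·(+0.0) = -833.1
ΔH° = (-3288.8) − (-833.1) = -2455.7 kJ

ΔH° = -2455.7 kJ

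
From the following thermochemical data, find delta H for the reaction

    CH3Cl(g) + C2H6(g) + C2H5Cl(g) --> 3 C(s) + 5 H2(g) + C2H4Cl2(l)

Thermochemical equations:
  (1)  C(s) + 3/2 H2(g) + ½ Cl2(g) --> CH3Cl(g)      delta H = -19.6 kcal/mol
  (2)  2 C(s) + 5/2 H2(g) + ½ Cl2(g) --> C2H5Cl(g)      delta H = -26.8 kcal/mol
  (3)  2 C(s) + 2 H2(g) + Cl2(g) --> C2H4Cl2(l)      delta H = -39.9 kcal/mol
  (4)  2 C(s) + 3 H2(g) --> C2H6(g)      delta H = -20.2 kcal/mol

delta H = 26.7 kcal/mol

(1) reversed: +19.6 kcal/mol
(2) reversed: +26.8 kcal/mol
(3) as written: -39.9 kcal/mol
(4) reversed: +20.2 kcal/mol
Since enthalpy is a state function, delta H = (+19.6) + (+26.8) + (-39.9) + (+20.2) = 26.7 kcal/mol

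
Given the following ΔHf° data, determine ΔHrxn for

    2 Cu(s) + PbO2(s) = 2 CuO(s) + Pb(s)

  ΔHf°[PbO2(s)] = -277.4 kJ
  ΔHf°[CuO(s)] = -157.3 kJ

Products: 2·(-157.3) + 1·(+0.0) = -314.6
Reactants: 2·(+0.0) + 1·(-277.4) = -277.4
ΔHrxn = (-314.6) − (-277.4) = -37.2 kJ

ΔHrxn = -37.2 kJ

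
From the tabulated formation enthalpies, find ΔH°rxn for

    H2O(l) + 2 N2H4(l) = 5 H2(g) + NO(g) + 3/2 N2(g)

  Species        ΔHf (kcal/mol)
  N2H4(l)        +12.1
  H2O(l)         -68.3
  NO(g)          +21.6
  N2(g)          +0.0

ΔH°rxn = 65.7 kcal/mol

ΔH°rxn = Σ nΔHf°(products) − Σ nΔHf°(reactants).
Products: 5·(+0.0) + 1·(+21.6) + 3/2·(+0.0) = +21.6
Reactants: 1·(-68.3) + 2·(+12.1) = -44.1
ΔH°rxn = (+21.6) − (-44.1) = 65.7 kcal/mol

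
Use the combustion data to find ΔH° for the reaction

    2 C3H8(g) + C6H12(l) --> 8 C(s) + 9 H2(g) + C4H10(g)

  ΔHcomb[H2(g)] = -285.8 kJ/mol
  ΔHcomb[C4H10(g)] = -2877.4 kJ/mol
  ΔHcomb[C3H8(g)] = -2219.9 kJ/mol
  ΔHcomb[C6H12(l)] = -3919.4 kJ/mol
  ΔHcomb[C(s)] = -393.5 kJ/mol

With combustion enthalpies, reactants minus products:
= [2·(-2219.9) + 1·(-3919.4)] − [8·(-393.5) + 9·(-285.8) + 1·(-2877.4)]
= 238.4 kJ/mol

ΔH° = 238.4 kJ/mol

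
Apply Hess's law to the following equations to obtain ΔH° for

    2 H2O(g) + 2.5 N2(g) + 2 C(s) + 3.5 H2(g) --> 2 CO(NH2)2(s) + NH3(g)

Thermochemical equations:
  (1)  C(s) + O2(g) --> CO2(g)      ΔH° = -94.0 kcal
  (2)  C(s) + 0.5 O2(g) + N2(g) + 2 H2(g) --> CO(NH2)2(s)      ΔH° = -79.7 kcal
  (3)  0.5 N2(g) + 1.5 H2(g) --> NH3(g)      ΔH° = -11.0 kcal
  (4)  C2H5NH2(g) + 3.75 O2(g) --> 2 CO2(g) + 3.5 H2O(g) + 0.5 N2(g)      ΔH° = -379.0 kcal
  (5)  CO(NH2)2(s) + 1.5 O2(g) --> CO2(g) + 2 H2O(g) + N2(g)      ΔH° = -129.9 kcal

ΔH° = -54.8 kcal

(1) as written: -94.0 kcal
(2) as written: -79.7 kcal
(3) as written: -11.0 kcal
(4): not needed.
(5) reversed: +129.9 kcal
ΔH° = (1)·(-94.0) + (1)·(-79.7) + (1)·(-11.0) + (-1)·(-129.9) = -54.8 kcal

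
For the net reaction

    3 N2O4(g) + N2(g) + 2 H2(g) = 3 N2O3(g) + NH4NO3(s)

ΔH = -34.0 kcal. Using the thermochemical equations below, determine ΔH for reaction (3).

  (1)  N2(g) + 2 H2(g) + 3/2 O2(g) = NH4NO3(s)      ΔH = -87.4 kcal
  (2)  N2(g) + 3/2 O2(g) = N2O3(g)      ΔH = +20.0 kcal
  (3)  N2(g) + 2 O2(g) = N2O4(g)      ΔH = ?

ΔH = 2.2 kcal

(1) as written: -87.4 kcal
(2) × 3: (3)·(+20.0) = +60.0 kcal
(3) reversed and × 3: contributes −3·x
-34.0 = (-87.4) + (+60.0) − 3·x
x = (-34.0 − (-27.4)) / (-3) = 2.2 kcal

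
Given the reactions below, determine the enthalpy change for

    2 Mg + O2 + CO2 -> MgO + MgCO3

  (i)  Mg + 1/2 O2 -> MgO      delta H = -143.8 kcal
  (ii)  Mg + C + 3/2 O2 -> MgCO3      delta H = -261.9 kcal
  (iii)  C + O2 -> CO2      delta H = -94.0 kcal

(i) as written: -143.8 kcal
(ii) as written: -261.9 kcal
(iii) reversed: +94.0 kcal
Since enthalpy is a state function, delta H = (1)·(-143.8) + (1)·(-261.9) + (-1)·(-94.0) = -311.7 kcal

delta H = -311.7 kcal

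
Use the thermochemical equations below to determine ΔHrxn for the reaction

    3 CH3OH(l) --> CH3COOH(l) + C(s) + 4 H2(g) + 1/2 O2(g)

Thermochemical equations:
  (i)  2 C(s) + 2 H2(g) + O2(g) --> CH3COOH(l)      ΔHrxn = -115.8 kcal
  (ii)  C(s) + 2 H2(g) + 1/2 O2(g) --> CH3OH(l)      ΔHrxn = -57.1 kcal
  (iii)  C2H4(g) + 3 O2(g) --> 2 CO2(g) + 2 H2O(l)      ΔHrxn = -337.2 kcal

ΔHrxn = 55.5 kcal

(i) as written (CH3COOH(l) already on the product side): -115.8 kcal
(ii) reversed and × 3 (CH3OH(l) must end up as a reactant; ×3 to match 3 CH3OH(l) in the target): (-3)·(-57.1) = +171.3 kcal
(iii): not needed (CO2(g) appears nowhere else).
Summing the manipulated equations, ΔHrxn = (-115.8) + (+171.3) = 55.5 kcal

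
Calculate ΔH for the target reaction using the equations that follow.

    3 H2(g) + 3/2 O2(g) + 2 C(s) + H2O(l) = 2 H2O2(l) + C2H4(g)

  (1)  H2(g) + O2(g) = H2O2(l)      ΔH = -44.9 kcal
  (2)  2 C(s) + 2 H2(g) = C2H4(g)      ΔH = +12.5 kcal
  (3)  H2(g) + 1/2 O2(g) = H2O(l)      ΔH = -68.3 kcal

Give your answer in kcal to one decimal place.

(1) × 2 (scale by 2 for the 2 H2O2(l)): (2)·(-44.9) = -89.8 kcal
(2) as written (C2H4(g) already on the product side): +12.5 kcal
(3) reversed (H2O(l) must end up as a reactant): +68.3 kcal
Summing the manipulated equations, ΔH = (2)·(-44.9) + (1)·(+12.5) + (-1)·(-68.3) = -9.0 kcal

ΔH = -9.0 kcal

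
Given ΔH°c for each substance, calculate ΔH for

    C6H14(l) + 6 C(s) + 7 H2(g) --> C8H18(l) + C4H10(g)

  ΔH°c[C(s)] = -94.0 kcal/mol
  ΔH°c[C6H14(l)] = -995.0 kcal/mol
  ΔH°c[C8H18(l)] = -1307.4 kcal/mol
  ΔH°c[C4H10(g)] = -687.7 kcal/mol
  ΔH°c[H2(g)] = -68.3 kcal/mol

ΔH = -42.0 kcal/mol

Using ΔH = Σ nΔHc°(reactants) − Σ nΔHc°(products):
= [1·(-995.0) + 6·(-94.0) + 7·(-68.3)] − [1·(-1307.4) + 1·(-687.7)]
= -42.0 kcal/mol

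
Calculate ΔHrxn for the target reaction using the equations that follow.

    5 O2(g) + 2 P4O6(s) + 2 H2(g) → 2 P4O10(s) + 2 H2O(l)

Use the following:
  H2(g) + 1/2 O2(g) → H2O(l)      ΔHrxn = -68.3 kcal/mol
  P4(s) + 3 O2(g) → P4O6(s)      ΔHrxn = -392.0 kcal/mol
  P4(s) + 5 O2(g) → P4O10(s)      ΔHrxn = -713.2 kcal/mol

equation 1 × 2 (scale by 2 for the 2 H2O(l)): (2)·(-68.3) = -136.6 kcal/mol
equation 2 reversed and × 2 (P4O6(s) must end up as a reactant; scale by 2 for the 2 P4O6(s)): (-2)·(-392.0) = +784.0 kcal/mol
equation 3 × 2 (×2 to match 2 P4O10(s) in the target): (2)·(-713.2) = -1426.4 kcal/mol
Summing the manipulated equations, ΔHrxn = (2)·(-68.3) + (-2)·(-392.0) + (2)·(-713.2) = -779.0 kcal/mol

ΔHrxn = -779.0 kcal/mol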